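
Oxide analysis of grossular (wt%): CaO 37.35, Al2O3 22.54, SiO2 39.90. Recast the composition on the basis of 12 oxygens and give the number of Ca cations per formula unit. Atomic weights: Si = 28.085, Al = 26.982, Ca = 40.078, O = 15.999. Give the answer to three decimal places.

CaO: 37.35/56.077 = 0.66605 mol → 0.66605 mol Ca, 0.66605 mol O.
Al2O3: 22.54/101.961 = 0.22106 mol → 0.44212 mol Al, 0.66318 mol O.
SiO2: 39.90/60.083 = 0.66408 mol → 0.66408 mol Si, 1.32816 mol O.
Total oxygen = 2.65739 mol. Normalization factor = 12/2.65739 = 4.51571.
Ca per 12 O = 0.66605 × 4.51571 = 3.008.

3.008 Ca apfu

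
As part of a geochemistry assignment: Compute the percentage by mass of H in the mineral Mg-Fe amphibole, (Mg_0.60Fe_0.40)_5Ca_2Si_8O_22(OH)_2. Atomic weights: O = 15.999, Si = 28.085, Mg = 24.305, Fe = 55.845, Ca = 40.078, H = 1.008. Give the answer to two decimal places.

Formula mass = 3*24.305 + 2*55.845 + 2*40.078 + 8*28.085 + 24*15.999 + 2*1.008 = 875.433 g/mol, of which 2.016 g is H.
So H makes up 2.016/875.433 = 0.0023 of the mass, i.e. 0.23%.

0.23 wt%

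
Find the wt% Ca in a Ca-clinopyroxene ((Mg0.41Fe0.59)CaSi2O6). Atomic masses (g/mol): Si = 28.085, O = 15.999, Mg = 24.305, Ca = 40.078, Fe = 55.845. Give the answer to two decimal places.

17.04 wt%

Formula mass = 0.41·24.305 + 0.59·55.845 + 1·40.078 + 2·28.085 + 6·15.999 = 235.156 g/mol, of which 40.078 g is Ca.
So Ca makes up 40.078/235.156 = 0.1704 of the mass, i.e. 17.04%.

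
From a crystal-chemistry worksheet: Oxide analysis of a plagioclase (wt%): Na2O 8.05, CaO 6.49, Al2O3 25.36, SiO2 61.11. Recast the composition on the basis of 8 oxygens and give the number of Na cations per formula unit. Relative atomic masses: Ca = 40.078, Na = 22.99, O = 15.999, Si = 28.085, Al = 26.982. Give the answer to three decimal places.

0.687 Na apfu

Na2O (M=61.979): mol = 0.12988; Na = 0.25976, O = 0.12988.
CaO (M=56.077): mol = 0.11573; Ca = 0.11573, O = 0.11573.
Al2O3 (M=101.961): mol = 0.24872; Al = 0.49744, O = 0.74616.
SiO2 (M=60.083): mol = 1.01709; Si = 1.01709, O = 2.03418.
ΣO = 3.02595; factor = 8/ΣO = 2.64380.
Na apfu = 0.25976 × 2.64380 = 0.687.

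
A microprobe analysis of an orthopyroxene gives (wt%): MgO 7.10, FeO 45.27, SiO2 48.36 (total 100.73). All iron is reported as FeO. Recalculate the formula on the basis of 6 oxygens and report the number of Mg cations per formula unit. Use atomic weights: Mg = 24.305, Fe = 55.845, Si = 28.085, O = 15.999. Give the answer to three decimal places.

0.437 Mg apfu

MgO (M=40.304): mol = 0.17616; Mg = 0.17616, O = 0.17616.
FeO (M=71.844): mol = 0.63012; Fe = 0.63012, O = 0.63012.
SiO2 (M=60.083): mol = 0.80489; Si = 0.80489, O = 1.60978.
ΣO = 2.41606; factor = 6/ΣO = 2.48338.
Mg apfu = 0.17616 × 2.48338 = 0.437.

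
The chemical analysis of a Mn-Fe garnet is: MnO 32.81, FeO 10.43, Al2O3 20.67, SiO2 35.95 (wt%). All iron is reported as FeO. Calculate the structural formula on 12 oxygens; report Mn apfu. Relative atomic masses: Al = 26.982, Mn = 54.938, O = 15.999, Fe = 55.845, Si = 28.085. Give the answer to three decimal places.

2.301 Mn apfu

32.81 wt% MnO ÷ 70.937 g/mol = 0.46252 mol, giving 0.46252 Mn and 0.46252 O.
10.43 wt% FeO ÷ 71.844 g/mol = 0.14518 mol, giving 0.14518 Fe and 0.14518 O.
20.67 wt% Al2O3 ÷ 101.961 g/mol = 0.20272 mol, giving 0.40544 Al and 0.60816 O.
35.95 wt% SiO2 ÷ 60.083 g/mol = 0.59834 mol, giving 0.59834 Si and 1.19668 O.
Oxygen sums to 2.41254; scaling by 12/2.41254 = 4.97401 puts the formula on 12 O.
Mn: 0.46252 × 4.97401 = 2.301 atoms per formula unit.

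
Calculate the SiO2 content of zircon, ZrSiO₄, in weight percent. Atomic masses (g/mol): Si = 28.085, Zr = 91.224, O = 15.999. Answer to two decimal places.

32.78 wt%

M(ZrSiO₄) = 183.305 g/mol; M(SiO2) = 60.083 g/mol.
Moles SiO2 per formula unit = 1 Si ÷ 1 = 1.0000.
SiO2 fraction = (1.0000 × 60.083) / 183.305 = 60.083/183.305 = 0.3278.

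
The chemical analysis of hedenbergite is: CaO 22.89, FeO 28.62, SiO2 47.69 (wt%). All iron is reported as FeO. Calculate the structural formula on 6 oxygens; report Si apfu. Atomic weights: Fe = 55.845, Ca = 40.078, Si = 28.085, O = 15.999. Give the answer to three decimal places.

1.989 Si apfu

22.89 wt% CaO ÷ 56.077 g/mol = 0.40819 mol, giving 0.40819 Ca and 0.40819 O.
28.62 wt% FeO ÷ 71.844 g/mol = 0.39836 mol, giving 0.39836 Fe and 0.39836 O.
47.69 wt% SiO2 ÷ 60.083 g/mol = 0.79374 mol, giving 0.79374 Si and 1.58748 O.
Oxygen sums to 2.39403; scaling by 6/2.39403 = 2.50623 puts the formula on 6 O.
Si: 0.79374 × 2.50623 = 1.989 atoms per formula unit.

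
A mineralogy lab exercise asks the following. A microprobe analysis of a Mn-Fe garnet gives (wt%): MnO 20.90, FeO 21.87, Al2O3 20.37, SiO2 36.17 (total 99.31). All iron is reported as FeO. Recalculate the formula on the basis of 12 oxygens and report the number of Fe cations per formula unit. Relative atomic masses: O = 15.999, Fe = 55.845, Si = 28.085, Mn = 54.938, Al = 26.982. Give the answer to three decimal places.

1.521 Fe apfu

20.90 wt% MnO ÷ 70.937 g/mol = 0.29463 mol, giving 0.29463 Mn and 0.29463 O.
21.87 wt% FeO ÷ 71.844 g/mol = 0.30441 mol, giving 0.30441 Fe and 0.30441 O.
20.37 wt% Al2O3 ÷ 101.961 g/mol = 0.19978 mol, giving 0.39956 Al and 0.59934 O.
36.17 wt% SiO2 ÷ 60.083 g/mol = 0.60200 mol, giving 0.60200 Si and 1.20400 O.
Oxygen sums to 2.40238; scaling by 12/2.40238 = 4.99505 puts the formula on 12 O.
Fe: 0.30441 × 4.99505 = 1.521 atoms per formula unit.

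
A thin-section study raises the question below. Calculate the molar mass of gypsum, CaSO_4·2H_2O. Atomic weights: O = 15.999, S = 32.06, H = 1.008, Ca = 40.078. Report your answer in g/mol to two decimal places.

172.16 g/mol

Ca: 1 × 40.078 = 40.0780
S: 1 × 32.06 = 32.0600
O: 6 × 15.999 = 95.9940
H: 4 × 1.008 = 4.0320
Summing the contributions gives the formula mass.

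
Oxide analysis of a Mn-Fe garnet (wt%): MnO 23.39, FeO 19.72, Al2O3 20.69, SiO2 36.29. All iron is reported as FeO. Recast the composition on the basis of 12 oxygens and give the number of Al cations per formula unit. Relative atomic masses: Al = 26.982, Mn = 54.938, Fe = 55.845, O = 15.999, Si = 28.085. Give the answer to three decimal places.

MnO (M=70.937): mol = 0.32973; Mn = 0.32973, O = 0.32973.
FeO (M=71.844): mol = 0.27448; Fe = 0.27448, O = 0.27448.
Al2O3 (M=101.961): mol = 0.20292; Al = 0.40584, O = 0.60876.
SiO2 (M=60.083): mol = 0.60400; Si = 0.60400, O = 1.20800.
ΣO = 2.42097; factor = 12/ΣO = 4.95669.
Al apfu = 0.40584 × 4.95669 = 2.012.

2.012 Al apfu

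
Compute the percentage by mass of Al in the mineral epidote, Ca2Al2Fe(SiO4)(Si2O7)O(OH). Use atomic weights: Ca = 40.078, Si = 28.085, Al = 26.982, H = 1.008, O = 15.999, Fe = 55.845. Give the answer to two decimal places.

Molar mass of Ca2Al2Fe(SiO4)(Si2O7)O(OH): 2·40.078 + 2·26.982 + 1·55.845 + 3·28.085 + 13·15.999 + 1·1.008 = 483.215 g/mol.
Mass of Al per formula unit: 2 × 26.982 = 53.964 g.
Weight fraction Al = 53.964 / 483.215 = 0.1117.

11.17 mass %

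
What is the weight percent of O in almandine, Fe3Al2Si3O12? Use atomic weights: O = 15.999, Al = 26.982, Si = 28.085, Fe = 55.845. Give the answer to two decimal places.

38.57 weight percent

Molar mass of Fe3Al2Si3O12: 3×55.845 + 2×26.982 + 3×28.085 + 12×15.999 = 497.742 g/mol.
Mass of O per formula unit: 12 × 15.999 = 191.988 g.
Weight fraction O = 191.988 / 497.742 = 0.3857.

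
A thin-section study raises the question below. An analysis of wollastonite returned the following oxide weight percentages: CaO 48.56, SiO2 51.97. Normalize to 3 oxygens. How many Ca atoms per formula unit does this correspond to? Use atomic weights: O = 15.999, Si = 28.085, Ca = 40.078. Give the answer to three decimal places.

CaO (M=56.077): mol = 0.86595; Ca = 0.86595, O = 0.86595.
SiO2 (M=60.083): mol = 0.86497; Si = 0.86497, O = 1.72994.
ΣO = 2.59589; factor = 3/ΣO = 1.15567.
Ca apfu = 0.86595 × 1.15567 = 1.001.

1.001 Ca apfu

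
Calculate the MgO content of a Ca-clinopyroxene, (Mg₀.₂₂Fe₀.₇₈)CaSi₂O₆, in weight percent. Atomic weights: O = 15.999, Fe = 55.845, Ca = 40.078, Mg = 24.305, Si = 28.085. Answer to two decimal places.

Molar mass of (Mg₀.₂₂Fe₀.₇₈)CaSi₂O₆ = 0.22×24.305 + 0.78×55.845 + 1×40.078 + 2×28.085 + 6×15.999 = 241.148 g/mol.
Each formula unit contains 0.22 Mg, equivalent to 0.22/1 = 0.2200 mol MgO.
M(MgO) = 1×24.305 + 1×15.999 = 40.304 g/mol.
Mass of MgO per formula unit = 0.2200 × 40.304 = 8.867 g.
MgO wt% = 8.867 / 241.148 × 100 = 3.68%.

3.68 wt%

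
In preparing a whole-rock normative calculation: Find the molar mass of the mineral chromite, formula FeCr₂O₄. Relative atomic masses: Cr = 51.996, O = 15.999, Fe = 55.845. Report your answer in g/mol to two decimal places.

The formula mass is the sum 1(55.845) + 2(51.996) + 4(15.999).

223.83 g/mol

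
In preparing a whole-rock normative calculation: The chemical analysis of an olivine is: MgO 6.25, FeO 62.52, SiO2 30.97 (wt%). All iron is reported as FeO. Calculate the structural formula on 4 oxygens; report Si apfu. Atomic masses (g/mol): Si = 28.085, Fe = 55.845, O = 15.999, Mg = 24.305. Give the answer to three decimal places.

MgO (M=40.304): mol = 0.15507; Mg = 0.15507, O = 0.15507.
FeO (M=71.844): mol = 0.87022; Fe = 0.87022, O = 0.87022.
SiO2 (M=60.083): mol = 0.51545; Si = 0.51545, O = 1.03090.
ΣO = 2.05619; factor = 4/ΣO = 1.94535.
Si apfu = 0.51545 × 1.94535 = 1.003.

1.003 Si apfu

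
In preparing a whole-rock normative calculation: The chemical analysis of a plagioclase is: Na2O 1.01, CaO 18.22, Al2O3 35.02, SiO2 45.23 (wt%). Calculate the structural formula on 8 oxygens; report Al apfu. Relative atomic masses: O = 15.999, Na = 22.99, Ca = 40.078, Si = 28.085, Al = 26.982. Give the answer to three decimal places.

1.01 wt% Na2O ÷ 61.979 g/mol = 0.01630 mol, giving 0.03260 Na and 0.01630 O.
18.22 wt% CaO ÷ 56.077 g/mol = 0.32491 mol, giving 0.32491 Ca and 0.32491 O.
35.02 wt% Al2O3 ÷ 101.961 g/mol = 0.34346 mol, giving 0.68692 Al and 1.03038 O.
45.23 wt% SiO2 ÷ 60.083 g/mol = 0.75279 mol, giving 0.75279 Si and 1.50558 O.
Oxygen sums to 2.87717; scaling by 8/2.87717 = 2.78051 puts the formula on 8 O.
Al: 0.68692 × 2.78051 = 1.910 atoms per formula unit.

1.910 Al apfu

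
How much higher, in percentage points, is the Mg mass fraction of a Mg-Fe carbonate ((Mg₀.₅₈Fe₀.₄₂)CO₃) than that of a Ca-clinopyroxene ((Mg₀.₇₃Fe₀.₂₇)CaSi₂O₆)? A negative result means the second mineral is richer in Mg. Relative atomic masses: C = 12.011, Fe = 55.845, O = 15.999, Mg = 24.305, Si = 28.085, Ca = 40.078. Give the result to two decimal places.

6.57 percentage points

Mg in (Mg₀.₅₈Fe₀.₄₂)CO₃: molar mass 97.560 g/mol; 0.58×24.305 = 14.097 g → 14.45 wt%.
Mg in (Mg₀.₇₃Fe₀.₂₇)CaSi₂O₆: molar mass 225.063 g/mol; 0.73×24.305 = 17.743 g → 7.88 wt%.
Difference = 14.45 − 7.88 = 6.57 percentage points.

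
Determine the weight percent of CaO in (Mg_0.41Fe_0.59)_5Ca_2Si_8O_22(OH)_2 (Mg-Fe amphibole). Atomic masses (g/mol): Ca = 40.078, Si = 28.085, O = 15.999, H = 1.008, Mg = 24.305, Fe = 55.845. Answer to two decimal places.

12.39 wt%

Formula mass = 905.396 g/mol.
2 Ca → 2.0000 mol CaO per formula unit; M(CaO) = 56.077, so CaO mass = 112.154 g.
112.154/905.396 × 100 = 12.39 wt%.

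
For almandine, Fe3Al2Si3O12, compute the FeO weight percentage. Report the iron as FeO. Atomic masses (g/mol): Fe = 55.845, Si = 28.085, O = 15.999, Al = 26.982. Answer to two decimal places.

Formula mass = 497.742 g/mol.
3 Fe → 3.0000 mol FeO per formula unit; M(FeO) = 71.844, so FeO mass = 215.532 g.
215.532/497.742 × 100 = 43.30 wt%.

43.30 wt%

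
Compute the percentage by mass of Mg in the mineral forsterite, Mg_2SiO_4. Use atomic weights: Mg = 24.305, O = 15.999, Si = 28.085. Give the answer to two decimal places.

Formula mass = 2·24.305 + 1·28.085 + 4·15.999 = 140.691 g/mol, of which 48.610 g is Mg.
So Mg makes up 48.610/140.691 = 0.3455 of the mass, i.e. 34.55%.

34.55 wt%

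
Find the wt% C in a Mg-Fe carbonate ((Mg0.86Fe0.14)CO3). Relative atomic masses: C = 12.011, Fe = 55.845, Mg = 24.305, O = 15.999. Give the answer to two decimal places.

Formula mass = 0.86×24.305 + 0.14×55.845 + 1×12.011 + 3×15.999 = 88.729 g/mol, of which 12.011 g is C.
So C makes up 12.011/88.729 = 0.1354 of the mass, i.e. 13.54%.

13.54 mass %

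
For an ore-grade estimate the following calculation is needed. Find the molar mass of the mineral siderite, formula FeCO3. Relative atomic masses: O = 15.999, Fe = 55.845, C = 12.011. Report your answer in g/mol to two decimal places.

The formula mass is the sum 1×55.845 + 1×12.011 + 3×15.999.

115.85 g/mol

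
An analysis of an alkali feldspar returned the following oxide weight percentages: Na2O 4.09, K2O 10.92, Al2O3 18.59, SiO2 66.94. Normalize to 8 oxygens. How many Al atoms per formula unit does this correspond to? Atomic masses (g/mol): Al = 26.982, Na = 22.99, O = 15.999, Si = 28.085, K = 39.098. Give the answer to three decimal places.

Na2O: 4.09/61.979 = 0.06599 mol → 0.13198 mol Na, 0.06599 mol O.
K2O: 10.92/94.195 = 0.11593 mol → 0.23186 mol K, 0.11593 mol O.
Al2O3: 18.59/101.961 = 0.18232 mol → 0.36464 mol Al, 0.54696 mol O.
SiO2: 66.94/60.083 = 1.11413 mol → 1.11413 mol Si, 2.22826 mol O.
Total oxygen = 2.95714 mol. Normalization factor = 8/2.95714 = 2.70532.
Al per 8 O = 0.36464 × 2.70532 = 0.986.

0.986 Al apfu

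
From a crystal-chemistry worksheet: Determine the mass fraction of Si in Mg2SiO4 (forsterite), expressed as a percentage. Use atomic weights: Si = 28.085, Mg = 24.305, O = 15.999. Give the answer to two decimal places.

Molar mass of Mg2SiO4: 2×24.305 + 1×28.085 + 4×15.999 = 140.691 g/mol.
Mass of Si per formula unit: 1 × 28.085 = 28.085 g.
Weight fraction Si = 28.085 / 140.691 = 0.1996.

19.96 wt%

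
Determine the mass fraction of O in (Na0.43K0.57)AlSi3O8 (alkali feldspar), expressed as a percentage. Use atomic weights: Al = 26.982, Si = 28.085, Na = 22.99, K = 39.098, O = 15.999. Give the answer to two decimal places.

47.16 mass %

Formula mass = 0.43*22.99 + 0.57*39.098 + 1*26.982 + 3*28.085 + 8*15.999 = 271.401 g/mol, of which 127.992 g is O.
So O makes up 127.992/271.401 = 0.4716 of the mass, i.e. 47.16%.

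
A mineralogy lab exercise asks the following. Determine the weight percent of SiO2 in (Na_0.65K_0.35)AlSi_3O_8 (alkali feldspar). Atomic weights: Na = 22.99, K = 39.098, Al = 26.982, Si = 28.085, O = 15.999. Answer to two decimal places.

67.29 wt%

Molar mass of (Na_0.65K_0.35)AlSi_3O_8 = 0.65*22.99 + 0.35*39.098 + 1*26.982 + 3*28.085 + 8*15.999 = 267.857 g/mol.
Each formula unit contains 3 Si, equivalent to 3/1 = 3.0000 mol SiO2.
M(SiO2) = 1×28.085 + 2×15.999 = 60.083 g/mol.
Mass of SiO2 per formula unit = 3.0000 × 60.083 = 180.249 g.
SiO2 wt% = 180.249 / 267.857 × 100 = 67.29%.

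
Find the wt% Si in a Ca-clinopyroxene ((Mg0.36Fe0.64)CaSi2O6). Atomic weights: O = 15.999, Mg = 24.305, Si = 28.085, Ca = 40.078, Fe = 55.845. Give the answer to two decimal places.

23.73 wt%

Molar mass of (Mg0.36Fe0.64)CaSi2O6: 0.36·24.305 + 0.64·55.845 + 1·40.078 + 2·28.085 + 6·15.999 = 236.733 g/mol.
Mass of Si per formula unit: 2 × 28.085 = 56.170 g.
Weight fraction Si = 56.170 / 236.733 = 0.2373.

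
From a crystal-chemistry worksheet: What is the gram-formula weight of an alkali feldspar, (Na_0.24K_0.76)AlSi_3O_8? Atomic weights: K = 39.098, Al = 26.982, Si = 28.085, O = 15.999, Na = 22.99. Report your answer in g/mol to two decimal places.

274.46 g/mol

Na: 0.24 × 22.99 = 5.5176
K: 0.76 × 39.098 = 29.7145
Al: 1 × 26.982 = 26.9820
Si: 3 × 28.085 = 84.2550
O: 8 × 15.999 = 127.9920
Summing the contributions gives the formula mass.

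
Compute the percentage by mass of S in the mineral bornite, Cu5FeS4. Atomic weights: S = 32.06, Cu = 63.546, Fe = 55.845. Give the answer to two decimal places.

25.56 weight percent

Formula mass = 5×63.546 + 1×55.845 + 4×32.06 = 501.815 g/mol, of which 128.240 g is S.
So S makes up 128.240/501.815 = 0.2556 of the mass, i.e. 25.56%.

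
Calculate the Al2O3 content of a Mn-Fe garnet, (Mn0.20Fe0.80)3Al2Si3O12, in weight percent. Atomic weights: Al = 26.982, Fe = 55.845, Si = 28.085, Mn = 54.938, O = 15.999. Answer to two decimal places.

Molar mass of (Mn0.20Fe0.80)3Al2Si3O12 = 0.60×54.938 + 2.40×55.845 + 2×26.982 + 3×28.085 + 12×15.999 = 497.198 g/mol.
Each formula unit contains 2 Al, equivalent to 2/2 = 1.0000 mol Al2O3.
M(Al2O3) = 2×26.982 + 3×15.999 = 101.961 g/mol.
Mass of Al2O3 per formula unit = 1.0000 × 101.961 = 101.961 g.
Al2O3 wt% = 101.961 / 497.198 × 100 = 20.51%.

20.51 wt%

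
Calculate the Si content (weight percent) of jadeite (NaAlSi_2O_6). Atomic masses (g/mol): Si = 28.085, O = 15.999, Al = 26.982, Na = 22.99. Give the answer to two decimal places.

27.79 weight percent

M(NaAlSi_2O_6) = 202.136 g/mol.
Si contributes 2 × 28.085 = 56.170 g per mole.
56.170/202.136 = 0.2779 → 27.79%.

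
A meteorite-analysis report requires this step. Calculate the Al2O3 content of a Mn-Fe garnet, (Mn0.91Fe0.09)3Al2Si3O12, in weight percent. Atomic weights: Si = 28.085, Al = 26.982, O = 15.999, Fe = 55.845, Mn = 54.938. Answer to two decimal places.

20.59 wt%

Formula mass = 495.266 g/mol.
2 Al → 1.0000 mol Al2O3 per formula unit; M(Al2O3) = 101.961, so Al2O3 mass = 101.961 g.
101.961/495.266 × 100 = 20.59 wt%.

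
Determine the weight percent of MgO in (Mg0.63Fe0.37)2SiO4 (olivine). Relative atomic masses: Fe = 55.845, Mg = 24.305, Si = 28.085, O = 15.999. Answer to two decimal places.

30.96 wt%

M((Mg0.63Fe0.37)2SiO4) = 164.031 g/mol; M(MgO) = 40.304 g/mol.
Moles MgO per formula unit = 1.26 Mg ÷ 1 = 1.2600.
MgO fraction = (1.2600 × 40.304) / 164.031 = 50.783/164.031 = 0.3096.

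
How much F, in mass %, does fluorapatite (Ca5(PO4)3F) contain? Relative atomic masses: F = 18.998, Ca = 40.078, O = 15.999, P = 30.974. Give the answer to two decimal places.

M(Ca5(PO4)3F) = 504.298 g/mol.
F contributes 1 × 18.998 = 18.998 g per mole.
18.998/504.298 = 0.0377 → 3.77%.

3.77 mass %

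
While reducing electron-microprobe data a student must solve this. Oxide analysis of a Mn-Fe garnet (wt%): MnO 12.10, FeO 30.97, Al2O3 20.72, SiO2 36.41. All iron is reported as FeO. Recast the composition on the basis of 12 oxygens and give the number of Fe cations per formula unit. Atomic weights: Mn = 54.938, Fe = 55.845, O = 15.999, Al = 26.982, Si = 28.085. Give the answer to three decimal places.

12.10 wt% MnO ÷ 70.937 g/mol = 0.17057 mol, giving 0.17057 Mn and 0.17057 O.
30.97 wt% FeO ÷ 71.844 g/mol = 0.43107 mol, giving 0.43107 Fe and 0.43107 O.
20.72 wt% Al2O3 ÷ 101.961 g/mol = 0.20321 mol, giving 0.40642 Al and 0.60963 O.
36.41 wt% SiO2 ÷ 60.083 g/mol = 0.60600 mol, giving 0.60600 Si and 1.21200 O.
Oxygen sums to 2.42327; scaling by 12/2.42327 = 4.95199 puts the formula on 12 O.
Fe: 0.43107 × 4.95199 = 2.135 atoms per formula unit.

2.135 Fe apfu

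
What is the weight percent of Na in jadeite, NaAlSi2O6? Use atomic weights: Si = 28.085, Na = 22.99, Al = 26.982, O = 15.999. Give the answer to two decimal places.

11.37 wt%

Molar mass of NaAlSi2O6: 1*22.99 + 1*26.982 + 2*28.085 + 6*15.999 = 202.136 g/mol.
Mass of Na per formula unit: 1 × 22.99 = 22.990 g.
Weight fraction Na = 22.990 / 202.136 = 0.1137.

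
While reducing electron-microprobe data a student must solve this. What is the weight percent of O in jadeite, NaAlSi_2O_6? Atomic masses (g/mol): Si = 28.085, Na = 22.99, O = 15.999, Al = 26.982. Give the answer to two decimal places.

Molar mass of NaAlSi_2O_6: 1*22.99 + 1*26.982 + 2*28.085 + 6*15.999 = 202.136 g/mol.
Mass of O per formula unit: 6 × 15.999 = 95.994 g.
Weight fraction O = 95.994 / 202.136 = 0.4749.

47.49 weight percent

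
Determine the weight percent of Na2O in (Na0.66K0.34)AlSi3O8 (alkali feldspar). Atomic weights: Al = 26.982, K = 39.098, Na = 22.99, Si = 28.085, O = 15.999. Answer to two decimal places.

7.64 wt%

Molar mass of (Na0.66K0.34)AlSi3O8 = 0.66×22.99 + 0.34×39.098 + 1×26.982 + 3×28.085 + 8×15.999 = 267.696 g/mol.
Each formula unit contains 0.66 Na, equivalent to 0.66/2 = 0.3300 mol Na2O.
M(Na2O) = 2×22.99 + 1×15.999 = 61.979 g/mol.
Mass of Na2O per formula unit = 0.3300 × 61.979 = 20.453 g.
Na2O wt% = 20.453 / 267.696 × 100 = 7.64%.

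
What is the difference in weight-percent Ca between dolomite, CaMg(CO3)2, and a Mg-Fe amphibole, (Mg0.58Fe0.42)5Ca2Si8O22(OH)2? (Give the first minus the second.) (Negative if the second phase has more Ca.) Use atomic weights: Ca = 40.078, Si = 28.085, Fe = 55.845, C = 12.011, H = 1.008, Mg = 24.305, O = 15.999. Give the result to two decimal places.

Ca in CaMg(CO3)2: molar mass 184.399 g/mol; 1×40.078 = 40.078 g → 21.73 wt%.
Ca in (Mg0.58Fe0.42)5Ca2Si8O22(OH)2: molar mass 878.587 g/mol; 2×40.078 = 80.156 g → 9.12 wt%.
Difference = 21.73 − 9.12 = 12.61 percentage points.

12.61 percentage points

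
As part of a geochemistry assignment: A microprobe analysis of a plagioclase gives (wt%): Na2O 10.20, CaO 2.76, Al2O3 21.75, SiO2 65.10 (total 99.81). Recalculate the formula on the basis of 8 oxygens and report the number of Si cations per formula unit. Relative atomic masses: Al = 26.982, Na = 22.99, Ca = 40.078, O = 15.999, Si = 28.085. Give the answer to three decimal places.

Na2O (M=61.979): mol = 0.16457; Na = 0.32914, O = 0.16457.
CaO (M=56.077): mol = 0.04922; Ca = 0.04922, O = 0.04922.
Al2O3 (M=101.961): mol = 0.21332; Al = 0.42664, O = 0.63996.
SiO2 (M=60.083): mol = 1.08350; Si = 1.08350, O = 2.16700.
ΣO = 3.02075; factor = 8/ΣO = 2.64835.
Si apfu = 1.08350 × 2.64835 = 2.869.

2.869 Si apfu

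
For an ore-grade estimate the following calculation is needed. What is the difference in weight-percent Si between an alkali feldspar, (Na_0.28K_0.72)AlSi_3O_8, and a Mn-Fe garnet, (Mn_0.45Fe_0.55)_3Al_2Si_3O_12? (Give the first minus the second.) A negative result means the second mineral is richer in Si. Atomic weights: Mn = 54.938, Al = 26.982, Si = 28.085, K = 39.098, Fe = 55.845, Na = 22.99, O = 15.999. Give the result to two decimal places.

First mineral: 84.255 g Si in 273.817 g formula = 30.77 wt% Si.
Second mineral: 84.255 g Si in 496.518 g formula = 16.97 wt% Si.
30.77% − 16.97% gives a difference of 13.80 percentage points.

13.80 percentage points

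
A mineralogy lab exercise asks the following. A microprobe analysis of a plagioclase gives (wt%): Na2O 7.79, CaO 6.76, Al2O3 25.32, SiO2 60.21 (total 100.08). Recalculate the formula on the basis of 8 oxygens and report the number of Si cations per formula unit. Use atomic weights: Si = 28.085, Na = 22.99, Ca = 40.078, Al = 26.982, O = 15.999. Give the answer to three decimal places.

2.676 Si apfu

Na2O (M=61.979): mol = 0.12569; Na = 0.25138, O = 0.12569.
CaO (M=56.077): mol = 0.12055; Ca = 0.12055, O = 0.12055.
Al2O3 (M=101.961): mol = 0.24833; Al = 0.49666, O = 0.74499.
SiO2 (M=60.083): mol = 1.00211; Si = 1.00211, O = 2.00422.
ΣO = 2.99545; factor = 8/ΣO = 2.67072.
Si apfu = 1.00211 × 2.67072 = 2.676.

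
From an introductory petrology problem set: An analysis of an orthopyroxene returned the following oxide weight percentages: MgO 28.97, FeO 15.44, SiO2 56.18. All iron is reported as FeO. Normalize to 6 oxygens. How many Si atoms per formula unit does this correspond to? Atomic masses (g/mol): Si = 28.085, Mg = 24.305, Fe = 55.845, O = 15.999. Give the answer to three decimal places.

28.97 wt% MgO ÷ 40.304 g/mol = 0.71879 mol, giving 0.71879 Mg and 0.71879 O.
15.44 wt% FeO ÷ 71.844 g/mol = 0.21491 mol, giving 0.21491 Fe and 0.21491 O.
56.18 wt% SiO2 ÷ 60.083 g/mol = 0.93504 mol, giving 0.93504 Si and 1.87008 O.
Oxygen sums to 2.80378; scaling by 6/2.80378 = 2.13997 puts the formula on 6 O.
Si: 0.93504 × 2.13997 = 2.001 atoms per formula unit.

2.001 Si apfu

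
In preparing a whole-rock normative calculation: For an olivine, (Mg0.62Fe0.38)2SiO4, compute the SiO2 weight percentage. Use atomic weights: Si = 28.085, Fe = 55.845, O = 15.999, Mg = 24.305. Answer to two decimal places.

M((Mg0.62Fe0.38)2SiO4) = 164.661 g/mol; M(SiO2) = 60.083 g/mol.
Moles SiO2 per formula unit = 1 Si ÷ 1 = 1.0000.
SiO2 fraction = (1.0000 × 60.083) / 164.661 = 60.083/164.661 = 0.3649.

36.49 wt%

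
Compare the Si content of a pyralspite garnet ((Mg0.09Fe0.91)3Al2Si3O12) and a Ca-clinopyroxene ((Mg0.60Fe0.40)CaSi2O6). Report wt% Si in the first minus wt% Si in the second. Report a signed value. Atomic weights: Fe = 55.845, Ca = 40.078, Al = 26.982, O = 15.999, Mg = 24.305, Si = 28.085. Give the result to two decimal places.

-7.29 percentage points

Si in (Mg0.09Fe0.91)3Al2Si3O12: molar mass 489.226 g/mol; 3×28.085 = 84.255 g → 17.22 wt%.
Si in (Mg0.60Fe0.40)CaSi2O6: molar mass 229.163 g/mol; 2×28.085 = 56.170 g → 24.51 wt%.
Difference = 17.22 − 24.51 = -7.29 percentage points.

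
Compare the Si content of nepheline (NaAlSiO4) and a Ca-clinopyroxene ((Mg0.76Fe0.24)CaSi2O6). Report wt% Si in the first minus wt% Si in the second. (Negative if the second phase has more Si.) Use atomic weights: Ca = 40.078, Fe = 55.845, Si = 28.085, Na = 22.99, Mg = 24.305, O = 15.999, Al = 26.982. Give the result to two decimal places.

-5.29 percentage points

M(NaAlSiO4) = 142.053 g/mol, so wt% Si = 28.085/142.053 × 100 = 19.77%.
M((Mg0.76Fe0.24)CaSi2O6) = 224.117 g/mol, so wt% Si = 56.170/224.117 × 100 = 25.06%.
19.77 − 25.06 = -5.29 pp.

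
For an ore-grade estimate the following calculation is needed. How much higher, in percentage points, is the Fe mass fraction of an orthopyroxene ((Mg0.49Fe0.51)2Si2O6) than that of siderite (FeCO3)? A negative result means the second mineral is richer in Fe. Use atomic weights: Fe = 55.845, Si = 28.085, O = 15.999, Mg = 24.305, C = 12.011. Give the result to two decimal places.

-23.75 percentage points

M((Mg0.49Fe0.51)2Si2O6) = 232.945 g/mol, so wt% Fe = 56.962/232.945 × 100 = 24.45%.
M(FeCO3) = 115.853 g/mol, so wt% Fe = 55.845/115.853 × 100 = 48.20%.
24.45 − 48.20 = -23.75 pp.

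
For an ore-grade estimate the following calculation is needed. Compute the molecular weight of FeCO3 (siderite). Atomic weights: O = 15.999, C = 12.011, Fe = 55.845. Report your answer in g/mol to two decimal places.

115.85 g/mol

M = 1×55.845 + 1×12.011 + 3×15.999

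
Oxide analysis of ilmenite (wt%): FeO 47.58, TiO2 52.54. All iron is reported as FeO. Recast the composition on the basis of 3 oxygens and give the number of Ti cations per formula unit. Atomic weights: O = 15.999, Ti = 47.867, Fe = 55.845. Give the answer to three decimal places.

FeO: 47.58/71.844 = 0.66227 mol → 0.66227 mol Fe, 0.66227 mol O.
TiO2: 52.54/79.865 = 0.65786 mol → 0.65786 mol Ti, 1.31572 mol O.
Total oxygen = 1.97799 mol. Normalization factor = 3/1.97799 = 1.51669.
Ti per 3 O = 0.65786 × 1.51669 = 0.998.

0.998 Ti apfu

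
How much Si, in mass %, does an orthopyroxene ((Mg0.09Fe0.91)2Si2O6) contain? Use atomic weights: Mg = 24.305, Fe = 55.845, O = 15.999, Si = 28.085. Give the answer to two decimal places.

M((Mg0.09Fe0.91)2Si2O6) = 258.177 g/mol.
Si contributes 2 × 28.085 = 56.170 g per mole.
56.170/258.177 = 0.2176 → 21.76%.

21.76 mass %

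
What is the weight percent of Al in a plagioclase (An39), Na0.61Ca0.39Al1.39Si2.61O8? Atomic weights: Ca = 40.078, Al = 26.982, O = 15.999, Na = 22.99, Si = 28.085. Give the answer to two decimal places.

Formula mass = 0.61*22.99 + 0.39*40.078 + 1.39*26.982 + 2.61*28.085 + 8*15.999 = 268.453 g/mol, of which 37.505 g is Al.
So Al makes up 37.505/268.453 = 0.1397 of the mass, i.e. 13.97%.

13.97 weight percent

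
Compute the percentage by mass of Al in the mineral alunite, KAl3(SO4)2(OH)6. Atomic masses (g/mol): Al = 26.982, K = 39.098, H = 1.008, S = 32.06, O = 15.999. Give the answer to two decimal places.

M(KAl3(SO4)2(OH)6) = 414.198 g/mol.
Al contributes 3 × 26.982 = 80.946 g per mole.
80.946/414.198 = 0.1954 → 19.54%.

19.54 mass %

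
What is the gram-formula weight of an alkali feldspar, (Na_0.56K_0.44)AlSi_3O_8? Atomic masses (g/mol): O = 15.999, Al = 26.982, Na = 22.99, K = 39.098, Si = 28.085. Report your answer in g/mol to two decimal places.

The formula mass is the sum 0.56×22.99 + 0.44×39.098 + 1×26.982 + 3×28.085 + 8×15.999.

269.31 g/mol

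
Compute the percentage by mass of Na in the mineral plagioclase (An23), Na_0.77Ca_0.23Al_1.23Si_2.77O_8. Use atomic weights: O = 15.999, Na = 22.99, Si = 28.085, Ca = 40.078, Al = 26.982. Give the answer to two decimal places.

6.66 mass %

M(Na_0.77Ca_0.23Al_1.23Si_2.77O_8) = 265.896 g/mol.
Na contributes 0.77 × 22.99 = 17.702 g per mole.
17.702/265.896 = 0.0666 → 6.66%.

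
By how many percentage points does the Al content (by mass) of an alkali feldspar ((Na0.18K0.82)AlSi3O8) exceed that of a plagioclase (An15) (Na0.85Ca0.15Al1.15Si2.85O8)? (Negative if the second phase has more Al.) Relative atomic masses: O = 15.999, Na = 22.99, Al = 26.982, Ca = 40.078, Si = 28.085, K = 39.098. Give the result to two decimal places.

-1.93 percentage points

First mineral: 26.982 g Al in 275.428 g formula = 9.80 wt% Al.
Second mineral: 31.029 g Al in 264.617 g formula = 11.73 wt% Al.
9.80% − 11.73% gives a difference of -1.93 percentage points.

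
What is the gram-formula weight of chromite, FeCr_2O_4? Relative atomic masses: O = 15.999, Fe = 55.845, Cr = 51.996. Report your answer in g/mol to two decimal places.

223.83 g/mol

M = 1×55.845 + 2×51.996 + 4×15.999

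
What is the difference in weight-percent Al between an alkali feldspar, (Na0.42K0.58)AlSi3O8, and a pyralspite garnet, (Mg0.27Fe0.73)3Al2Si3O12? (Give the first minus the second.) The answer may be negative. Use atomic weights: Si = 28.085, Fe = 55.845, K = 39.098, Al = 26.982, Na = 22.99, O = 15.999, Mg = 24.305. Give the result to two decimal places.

-1.49 percentage points

M((Na0.42K0.58)AlSi3O8) = 271.562 g/mol, so wt% Al = 26.982/271.562 × 100 = 9.94%.
M((Mg0.27Fe0.73)3Al2Si3O12) = 472.195 g/mol, so wt% Al = 53.964/472.195 × 100 = 11.43%.
9.94 − 11.43 = -1.49 pp.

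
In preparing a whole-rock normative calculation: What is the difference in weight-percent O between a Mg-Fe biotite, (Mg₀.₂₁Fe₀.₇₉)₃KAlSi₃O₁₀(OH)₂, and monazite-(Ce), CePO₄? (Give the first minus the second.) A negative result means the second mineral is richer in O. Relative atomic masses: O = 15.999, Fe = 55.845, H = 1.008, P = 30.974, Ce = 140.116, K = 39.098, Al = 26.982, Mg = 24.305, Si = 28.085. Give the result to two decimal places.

11.80 percentage points

First mineral: 191.988 g O in 492.004 g formula = 39.02 wt% O.
Second mineral: 63.996 g O in 235.086 g formula = 27.22 wt% O.
39.02% − 27.22% gives a difference of 11.80 percentage points.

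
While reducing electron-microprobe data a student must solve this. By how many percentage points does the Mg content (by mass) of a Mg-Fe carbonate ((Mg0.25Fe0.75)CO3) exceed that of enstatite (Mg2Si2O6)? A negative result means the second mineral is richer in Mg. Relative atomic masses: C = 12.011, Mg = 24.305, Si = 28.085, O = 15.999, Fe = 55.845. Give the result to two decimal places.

-18.58 percentage points

Mg in (Mg0.25Fe0.75)CO3: molar mass 107.968 g/mol; 0.25×24.305 = 6.076 g → 5.63 wt%.
Mg in Mg2Si2O6: molar mass 200.774 g/mol; 2×24.305 = 48.610 g → 24.21 wt%.
Difference = 5.63 − 24.21 = -18.58 percentage points.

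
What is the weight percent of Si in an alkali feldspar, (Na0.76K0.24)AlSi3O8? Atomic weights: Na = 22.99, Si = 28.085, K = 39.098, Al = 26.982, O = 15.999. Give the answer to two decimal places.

31.66 weight percent

M((Na0.76K0.24)AlSi3O8) = 266.085 g/mol.
Si contributes 3 × 28.085 = 84.255 g per mole.
84.255/266.085 = 0.3166 → 31.66%.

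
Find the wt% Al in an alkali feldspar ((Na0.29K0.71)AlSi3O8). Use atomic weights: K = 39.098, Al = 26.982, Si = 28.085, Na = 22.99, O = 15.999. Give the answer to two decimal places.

M((Na0.29K0.71)AlSi3O8) = 273.656 g/mol.
Al contributes 1 × 26.982 = 26.982 g per mole.
26.982/273.656 = 0.0986 → 9.86%.

9.86 wt%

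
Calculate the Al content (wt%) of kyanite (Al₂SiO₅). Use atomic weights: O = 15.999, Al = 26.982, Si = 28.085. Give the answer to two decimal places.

33.30 wt%

M(Al₂SiO₅) = 162.044 g/mol.
Al contributes 2 × 26.982 = 53.964 g per mole.
53.964/162.044 = 0.3330 → 33.30%.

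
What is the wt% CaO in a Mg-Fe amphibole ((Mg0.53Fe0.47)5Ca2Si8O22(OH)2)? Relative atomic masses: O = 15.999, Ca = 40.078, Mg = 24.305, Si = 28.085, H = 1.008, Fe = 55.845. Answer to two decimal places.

M((Mg0.53Fe0.47)5Ca2Si8O22(OH)2) = 886.472 g/mol; M(CaO) = 56.077 g/mol.
Moles CaO per formula unit = 2 Ca ÷ 1 = 2.0000.
CaO fraction = (2.0000 × 56.077) / 886.472 = 112.154/886.472 = 0.1265.

12.65 wt%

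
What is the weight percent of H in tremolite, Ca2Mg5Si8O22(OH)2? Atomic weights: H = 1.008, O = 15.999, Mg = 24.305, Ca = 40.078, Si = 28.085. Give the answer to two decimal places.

0.25 wt%

Formula mass = 2×40.078 + 5×24.305 + 8×28.085 + 24×15.999 + 2×1.008 = 812.353 g/mol, of which 2.016 g is H.
So H makes up 2.016/812.353 = 0.0025 of the mass, i.e. 0.25%.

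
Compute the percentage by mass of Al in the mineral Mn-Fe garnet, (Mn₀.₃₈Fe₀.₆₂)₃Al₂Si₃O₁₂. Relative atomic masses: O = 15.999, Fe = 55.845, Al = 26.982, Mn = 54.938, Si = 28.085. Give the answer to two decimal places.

M((Mn₀.₃₈Fe₀.₆₂)₃Al₂Si₃O₁₂) = 496.708 g/mol.
Al contributes 2 × 26.982 = 53.964 g per mole.
53.964/496.708 = 0.1086 → 10.86%.

10.86 mass %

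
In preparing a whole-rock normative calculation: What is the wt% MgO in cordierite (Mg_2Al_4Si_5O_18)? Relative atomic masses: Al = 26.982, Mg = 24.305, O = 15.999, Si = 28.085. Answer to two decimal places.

13.78 wt%

Formula mass = 584.945 g/mol.
2 Mg → 2.0000 mol MgO per formula unit; M(MgO) = 40.304, so MgO mass = 80.608 g.
80.608/584.945 × 100 = 13.78 wt%.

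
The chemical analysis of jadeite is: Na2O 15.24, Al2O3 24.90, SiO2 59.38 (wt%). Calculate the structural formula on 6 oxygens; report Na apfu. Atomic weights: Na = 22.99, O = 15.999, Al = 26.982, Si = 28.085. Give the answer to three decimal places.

0.998 Na apfu

15.24 wt% Na2O ÷ 61.979 g/mol = 0.24589 mol, giving 0.49178 Na and 0.24589 O.
24.90 wt% Al2O3 ÷ 101.961 g/mol = 0.24421 mol, giving 0.48842 Al and 0.73263 O.
59.38 wt% SiO2 ÷ 60.083 g/mol = 0.98830 mol, giving 0.98830 Si and 1.97660 O.
Oxygen sums to 2.95512; scaling by 6/2.95512 = 2.03037 puts the formula on 6 O.
Na: 0.49178 × 2.03037 = 0.998 atoms per formula unit.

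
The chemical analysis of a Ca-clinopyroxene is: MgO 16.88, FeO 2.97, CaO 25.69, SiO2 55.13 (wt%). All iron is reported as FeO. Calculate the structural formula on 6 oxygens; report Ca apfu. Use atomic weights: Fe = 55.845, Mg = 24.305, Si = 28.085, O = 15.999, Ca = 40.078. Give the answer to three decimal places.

16.88 wt% MgO ÷ 40.304 g/mol = 0.41882 mol, giving 0.41882 Mg and 0.41882 O.
2.97 wt% FeO ÷ 71.844 g/mol = 0.04134 mol, giving 0.04134 Fe and 0.04134 O.
25.69 wt% CaO ÷ 56.077 g/mol = 0.45812 mol, giving 0.45812 Ca and 0.45812 O.
55.13 wt% SiO2 ÷ 60.083 g/mol = 0.91756 mol, giving 0.91756 Si and 1.83512 O.
Oxygen sums to 2.75340; scaling by 6/2.75340 = 2.17912 puts the formula on 6 O.
Ca: 0.45812 × 2.17912 = 0.998 atoms per formula unit.

0.998 Ca apfu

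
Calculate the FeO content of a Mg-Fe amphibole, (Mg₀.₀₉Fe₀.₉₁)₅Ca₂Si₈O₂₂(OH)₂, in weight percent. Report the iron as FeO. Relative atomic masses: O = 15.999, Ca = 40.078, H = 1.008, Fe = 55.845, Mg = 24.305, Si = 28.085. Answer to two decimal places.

Formula mass = 955.860 g/mol.
4.55 Fe → 4.5500 mol FeO per formula unit; M(FeO) = 71.844, so FeO mass = 326.890 g.
326.890/955.860 × 100 = 34.20 wt%.

34.20 wt%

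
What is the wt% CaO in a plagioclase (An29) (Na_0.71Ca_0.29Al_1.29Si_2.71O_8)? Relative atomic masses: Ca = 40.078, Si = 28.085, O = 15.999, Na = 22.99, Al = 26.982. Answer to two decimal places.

6.09 wt%

M(Na_0.71Ca_0.29Al_1.29Si_2.71O_8) = 266.855 g/mol; M(CaO) = 56.077 g/mol.
Moles CaO per formula unit = 0.29 Ca ÷ 1 = 0.2900.
CaO fraction = (0.2900 × 56.077) / 266.855 = 16.262/266.855 = 0.0609.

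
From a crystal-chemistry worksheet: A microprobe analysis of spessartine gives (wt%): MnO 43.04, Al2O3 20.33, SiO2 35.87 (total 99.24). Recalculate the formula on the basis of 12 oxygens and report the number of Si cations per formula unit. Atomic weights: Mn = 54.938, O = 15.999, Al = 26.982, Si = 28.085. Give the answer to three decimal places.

MnO: 43.04/70.937 = 0.60674 mol → 0.60674 mol Mn, 0.60674 mol O.
Al2O3: 20.33/101.961 = 0.19939 mol → 0.39878 mol Al, 0.59817 mol O.
SiO2: 35.87/60.083 = 0.59701 mol → 0.59701 mol Si, 1.19402 mol O.
Total oxygen = 2.39893 mol. Normalization factor = 12/2.39893 = 5.00223.
Si per 12 O = 0.59701 × 5.00223 = 2.986.

2.986 Si apfu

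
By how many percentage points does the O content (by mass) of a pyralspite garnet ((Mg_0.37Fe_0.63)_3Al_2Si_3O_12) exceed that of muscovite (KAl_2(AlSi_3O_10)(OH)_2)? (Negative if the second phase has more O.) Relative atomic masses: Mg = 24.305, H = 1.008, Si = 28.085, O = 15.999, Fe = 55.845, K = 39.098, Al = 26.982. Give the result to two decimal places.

-6.71 percentage points

M((Mg_0.37Fe_0.63)_3Al_2Si_3O_12) = 462.733 g/mol, so wt% O = 191.988/462.733 × 100 = 41.49%.
M(KAl_2(AlSi_3O_10)(OH)_2) = 398.303 g/mol, so wt% O = 191.988/398.303 × 100 = 48.20%.
41.49 − 48.20 = -6.71 pp.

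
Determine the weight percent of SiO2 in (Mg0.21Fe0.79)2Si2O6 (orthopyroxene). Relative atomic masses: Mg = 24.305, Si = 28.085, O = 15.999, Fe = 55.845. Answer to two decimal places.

M((Mg0.21Fe0.79)2Si2O6) = 250.607 g/mol; M(SiO2) = 60.083 g/mol.
Moles SiO2 per formula unit = 2 Si ÷ 1 = 2.0000.
SiO2 fraction = (2.0000 × 60.083) / 250.607 = 120.166/250.607 = 0.4795.

47.95 wt%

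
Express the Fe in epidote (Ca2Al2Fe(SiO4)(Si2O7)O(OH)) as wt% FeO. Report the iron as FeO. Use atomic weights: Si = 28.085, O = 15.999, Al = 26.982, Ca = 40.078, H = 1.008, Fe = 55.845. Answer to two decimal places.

Formula mass = 483.215 g/mol.
1 Fe → 1.0000 mol FeO per formula unit; M(FeO) = 71.844, so FeO mass = 71.844 g.
71.844/483.215 × 100 = 14.87 wt%.

14.87 wt%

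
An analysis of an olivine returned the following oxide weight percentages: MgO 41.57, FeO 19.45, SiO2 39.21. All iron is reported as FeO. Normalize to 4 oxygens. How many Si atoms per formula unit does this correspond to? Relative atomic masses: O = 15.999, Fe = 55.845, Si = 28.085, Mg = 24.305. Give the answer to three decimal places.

1.001 Si apfu

MgO: 41.57/40.304 = 1.03141 mol → 1.03141 mol Mg, 1.03141 mol O.
FeO: 19.45/71.844 = 0.27073 mol → 0.27073 mol Fe, 0.27073 mol O.
SiO2: 39.21/60.083 = 0.65260 mol → 0.65260 mol Si, 1.30520 mol O.
Total oxygen = 2.60734 mol. Normalization factor = 4/2.60734 = 1.53413.
Si per 4 O = 0.65260 × 1.53413 = 1.001.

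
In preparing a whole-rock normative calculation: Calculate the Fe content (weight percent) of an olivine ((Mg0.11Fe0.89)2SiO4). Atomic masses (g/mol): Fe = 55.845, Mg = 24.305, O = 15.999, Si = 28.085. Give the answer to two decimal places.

50.50 weight percent

M((Mg0.11Fe0.89)2SiO4) = 196.832 g/mol.
Fe contributes 1.78 × 55.845 = 99.404 g per mole.
99.404/196.832 = 0.5050 → 50.50%.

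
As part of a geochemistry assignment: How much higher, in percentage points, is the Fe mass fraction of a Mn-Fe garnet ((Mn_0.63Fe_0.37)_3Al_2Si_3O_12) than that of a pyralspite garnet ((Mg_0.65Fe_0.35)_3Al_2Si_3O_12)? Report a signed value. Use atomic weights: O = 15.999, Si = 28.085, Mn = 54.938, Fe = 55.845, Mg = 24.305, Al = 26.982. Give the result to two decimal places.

-0.94 percentage points

M((Mn_0.63Fe_0.37)_3Al_2Si_3O_12) = 496.028 g/mol, so wt% Fe = 61.988/496.028 × 100 = 12.50%.
M((Mg_0.65Fe_0.35)_3Al_2Si_3O_12) = 436.239 g/mol, so wt% Fe = 58.637/436.239 × 100 = 13.44%.
12.50 − 13.44 = -0.94 pp.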